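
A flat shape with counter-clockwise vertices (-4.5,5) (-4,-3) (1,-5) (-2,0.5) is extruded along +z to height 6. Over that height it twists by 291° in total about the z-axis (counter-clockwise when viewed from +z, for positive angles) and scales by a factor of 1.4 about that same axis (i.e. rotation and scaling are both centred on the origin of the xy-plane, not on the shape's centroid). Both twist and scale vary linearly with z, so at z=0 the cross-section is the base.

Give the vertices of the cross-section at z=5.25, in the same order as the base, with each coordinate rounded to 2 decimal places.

Cross-section at z=5.25: (8.12,4.07) (-2.47,6.28) (-6.87,0.49) (1.37,2.42)

t = z/height = 5.25/6 = 0.875
s = 1 + (scale-1)·z/height = 1 + (1.4-1)·5.25/6 = 1.350000
θ = twist·z/height = 291°·5.25/6 = 254.6250° = 4.444045 rad
cos θ = -0.265135, sin θ = -0.964211 (intermediates below are computed at full precision and shown rounded to 5 d.p.)
v1: (-4.5,5) → rotate → (6.01417,3.01327) → ×s → (8.11912,4.06792) → (8.12,4.07)
v2: (-4,-3) → rotate → (-1.83209,4.65225) → ×s → (-2.47332,6.28054) → (-2.47,6.28)
v3: (1,-5) → rotate → (-5.08619,0.36147) → ×s → (-6.86636,0.48798) → (-6.87,0.49)
v4: (-2,0.5) → rotate → (1.01238,1.79585) → ×s → (1.36671,2.42440) → (1.37,2.42)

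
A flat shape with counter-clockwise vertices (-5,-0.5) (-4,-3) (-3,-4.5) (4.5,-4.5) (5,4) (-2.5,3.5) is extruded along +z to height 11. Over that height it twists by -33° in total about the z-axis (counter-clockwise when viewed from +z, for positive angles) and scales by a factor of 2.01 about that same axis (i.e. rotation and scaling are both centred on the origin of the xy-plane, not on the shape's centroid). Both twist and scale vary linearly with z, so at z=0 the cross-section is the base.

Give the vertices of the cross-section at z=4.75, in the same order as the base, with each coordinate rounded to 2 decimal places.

Cross-section at z=4.75: (-7.14,1.07) (-6.63,-2.76) (-5.77,-5.20) (4.67,-7.85) (8.37,3.80) (-2.24,5.76)

t = z/height = 4.75/11 = 0.431818
s = 1 + (scale-1)·z/height = 1 + (2.01-1)·4.75/11 = 1.436136
θ = twist·z/height = -33°·4.75/11 = -14.2500° = -0.248709 rad
cos θ = 0.969231, sin θ = -0.246153 (intermediates below are computed at full precision and shown rounded to 5 d.p.)
v1: (-5,-0.5) → rotate → (-4.96923,0.74615) → ×s → (-7.13649,1.07157) → (-7.14,1.07)
v2: (-4,-3) → rotate → (-4.61538,-1.92308) → ×s → (-6.62832,-2.76180) → (-6.63,-2.76)
v3: (-3,-4.5) → rotate → (-4.01538,-3.62308) → ×s → (-5.76664,-5.20324) → (-5.77,-5.20)
v4: (4.5,-4.5) → rotate → (3.25385,-5.46923) → ×s → (4.67297,-7.85456) → (4.67,-7.85)
v5: (5,4) → rotate → (5.83077,2.64616) → ×s → (8.37378,3.80024) → (8.37,3.80)
v6: (-2.5,3.5) → rotate → (-1.56154,4.00769) → ×s → (-2.24259,5.75559) → (-2.24,5.76)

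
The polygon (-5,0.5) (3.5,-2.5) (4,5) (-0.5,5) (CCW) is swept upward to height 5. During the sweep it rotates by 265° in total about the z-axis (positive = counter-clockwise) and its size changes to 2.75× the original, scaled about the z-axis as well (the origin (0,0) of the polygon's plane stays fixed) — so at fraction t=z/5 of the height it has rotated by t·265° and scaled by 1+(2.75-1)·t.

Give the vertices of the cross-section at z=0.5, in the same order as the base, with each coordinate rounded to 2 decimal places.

Cross-section at z=0.5: (-5.52,-2.10) (4.99,-0.79) (1.58,7.35) (-3.15,5.00)

t = z/height = 0.5/5 = 0.1
s = 1 + (scale-1)·z/height = 1 + (2.75-1)·0.5/5 = 1.175000
θ = twist·z/height = 265°·0.5/5 = 26.5000° = 0.462512 rad
cos θ = 0.894934, sin θ = 0.446198 (intermediates below are computed at full precision and shown rounded to 5 d.p.)
v1: (-5,0.5) → rotate → (-4.69777,-1.78352) → ×s → (-5.51988,-2.09564) → (-5.52,-2.10)
v2: (3.5,-2.5) → rotate → (4.24776,-0.67564) → ×s → (4.99112,-0.79388) → (4.99,-0.79)
v3: (4,5) → rotate → (1.34875,6.25946) → ×s → (1.58478,7.35487) → (1.58,7.35)
v4: (-0.5,5) → rotate → (-2.67846,4.25157) → ×s → (-3.14719,4.99560) → (-3.15,5.00)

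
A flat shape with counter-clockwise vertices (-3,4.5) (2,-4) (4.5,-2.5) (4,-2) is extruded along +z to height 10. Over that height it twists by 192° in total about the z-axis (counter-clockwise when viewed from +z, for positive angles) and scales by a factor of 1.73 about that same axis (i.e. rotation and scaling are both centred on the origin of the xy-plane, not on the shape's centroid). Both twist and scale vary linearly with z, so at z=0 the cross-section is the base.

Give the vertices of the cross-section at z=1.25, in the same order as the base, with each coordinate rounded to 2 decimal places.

t = z/height = 1.25/10 = 0.125
s = 1 + (scale-1)·z/height = 1 + (1.73-1)·1.25/10 = 1.091250
θ = twist·z/height = 192°·1.25/10 = 24.0000° = 0.418879 rad
cos θ = 0.913545, sin θ = 0.406737 (intermediates below are computed at full precision and shown rounded to 5 d.p.)
v1: (-3,4.5) → rotate → (-4.57095,2.89074) → ×s → (-4.98805,3.15453) → (-4.99,3.15)
v2: (2,-4) → rotate → (3.45404,-2.84071) → ×s → (3.76922,-3.09992) → (3.77,-3.10)
v3: (4.5,-2.5) → rotate → (5.12780,-0.45355) → ×s → (5.59571,-0.49494) → (5.60,-0.49)
v4: (4,-2) → rotate → (4.46766,-0.20014) → ×s → (4.87533,-0.21841) → (4.88,-0.22)

Cross-section at z=1.25: (-4.99,3.15) (3.77,-3.10) (5.60,-0.49) (4.88,-0.22)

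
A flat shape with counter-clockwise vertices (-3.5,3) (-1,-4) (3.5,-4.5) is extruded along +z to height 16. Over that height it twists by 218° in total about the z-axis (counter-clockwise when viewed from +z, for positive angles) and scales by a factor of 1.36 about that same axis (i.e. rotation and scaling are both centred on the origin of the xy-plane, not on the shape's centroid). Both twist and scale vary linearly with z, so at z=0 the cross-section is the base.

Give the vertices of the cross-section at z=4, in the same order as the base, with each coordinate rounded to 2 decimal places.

Cross-section at z=4: (-4.88,-1.21) (2.92,-3.42) (6.21,0.26)

t = z/height = 4/16 = 0.25
s = 1 + (scale-1)·z/height = 1 + (1.36-1)·4/16 = 1.090000
θ = twist·z/height = 218°·4/16 = 54.5000° = 0.951204 rad
cos θ = 0.580703, sin θ = 0.814116 (intermediates below are computed at full precision and shown rounded to 5 d.p.)
v1: (-3.5,3) → rotate → (-4.47481,-1.10730) → ×s → (-4.87754,-1.20695) → (-4.88,-1.21)
v2: (-1,-4) → rotate → (2.67576,-3.13693) → ×s → (2.91658,-3.41925) → (2.92,-3.42)
v3: (3.5,-4.5) → rotate → (5.69598,0.23624) → ×s → (6.20862,0.25750) → (6.21,0.26)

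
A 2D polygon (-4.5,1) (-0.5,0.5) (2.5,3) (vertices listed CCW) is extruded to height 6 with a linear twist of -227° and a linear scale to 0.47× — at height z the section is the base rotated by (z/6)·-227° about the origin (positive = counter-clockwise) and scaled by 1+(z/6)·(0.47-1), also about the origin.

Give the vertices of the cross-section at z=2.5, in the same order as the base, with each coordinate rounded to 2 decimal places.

t = z/height = 2.5/6 = 0.416667
s = 1 + (scale-1)·z/height = 1 + (0.47-1)·2.5/6 = 0.779167
θ = twist·z/height = -227°·2.5/6 = -94.5833° = -1.650791 rad
cos θ = -0.079909, sin θ = -0.996802 (intermediates below are computed at full precision and shown rounded to 5 d.p.)
v1: (-4.5,1) → rotate → (1.35639,4.40570) → ×s → (1.05686,3.43278) → (1.06,3.43)
v2: (-0.5,0.5) → rotate → (0.53836,0.45845) → ×s → (0.41947,0.35721) → (0.42,0.36)
v3: (2.5,3) → rotate → (2.79063,-2.73173) → ×s → (2.17437,-2.12847) → (2.17,-2.13)

Cross-section at z=2.5: (1.06,3.43) (0.42,0.36) (2.17,-2.13)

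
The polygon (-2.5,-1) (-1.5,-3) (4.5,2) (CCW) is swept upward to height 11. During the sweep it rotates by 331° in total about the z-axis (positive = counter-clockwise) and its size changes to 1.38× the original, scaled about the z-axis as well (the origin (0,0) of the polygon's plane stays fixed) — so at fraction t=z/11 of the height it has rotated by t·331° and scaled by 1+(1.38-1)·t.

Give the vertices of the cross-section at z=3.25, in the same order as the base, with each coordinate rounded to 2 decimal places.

Cross-section at z=3.25: (1.48,-2.60) (3.53,-1.20) (-2.88,4.66)

t = z/height = 3.25/11 = 0.295455
s = 1 + (scale-1)·z/height = 1 + (1.38-1)·3.25/11 = 1.112273
θ = twist·z/height = 331°·3.25/11 = 97.7955° = 1.706853 rad
cos θ = -0.135637, sin θ = 0.990759 (intermediates below are computed at full precision and shown rounded to 5 d.p.)
v1: (-2.5,-1) → rotate → (1.32985,-2.34126) → ×s → (1.47916,-2.60412) → (1.48,-2.60)
v2: (-1.5,-3) → rotate → (3.17573,-1.07923) → ×s → (3.53228,-1.20039) → (3.53,-1.20)
v3: (4.5,2) → rotate → (-2.59188,4.18714) → ×s → (-2.88288,4.65724) → (-2.88,4.66)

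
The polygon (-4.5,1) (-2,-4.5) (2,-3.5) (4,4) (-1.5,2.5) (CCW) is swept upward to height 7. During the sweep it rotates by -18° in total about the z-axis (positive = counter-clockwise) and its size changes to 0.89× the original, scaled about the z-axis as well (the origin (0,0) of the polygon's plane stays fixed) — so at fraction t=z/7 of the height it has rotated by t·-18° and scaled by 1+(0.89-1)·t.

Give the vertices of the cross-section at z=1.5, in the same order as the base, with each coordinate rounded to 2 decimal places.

Cross-section at z=1.5: (-4.32,1.27) (-2.24,-4.25) (1.72,-3.54) (4.16,3.63) (-1.30,2.53)

t = z/height = 1.5/7 = 0.214286
s = 1 + (scale-1)·z/height = 1 + (0.89-1)·1.5/7 = 0.976429
θ = twist·z/height = -18°·1.5/7 = -3.8571° = -0.067320 rad
cos θ = 0.997735, sin θ = -0.067269 (intermediates below are computed at full precision and shown rounded to 5 d.p.)
v1: (-4.5,1) → rotate → (-4.42254,1.30045) → ×s → (-4.31829,1.26979) → (-4.32,1.27)
v2: (-2,-4.5) → rotate → (-2.29818,-4.35527) → ×s → (-2.24401,-4.25261) → (-2.24,-4.25)
v3: (2,-3.5) → rotate → (1.76003,-3.62661) → ×s → (1.71854,-3.54113) → (1.72,-3.54)
v4: (4,4) → rotate → (4.26002,3.72186) → ×s → (4.15960,3.63413) → (4.16,3.63)
v5: (-1.5,2.5) → rotate → (-1.32843,2.59524) → ×s → (-1.29712,2.53407) → (-1.30,2.53)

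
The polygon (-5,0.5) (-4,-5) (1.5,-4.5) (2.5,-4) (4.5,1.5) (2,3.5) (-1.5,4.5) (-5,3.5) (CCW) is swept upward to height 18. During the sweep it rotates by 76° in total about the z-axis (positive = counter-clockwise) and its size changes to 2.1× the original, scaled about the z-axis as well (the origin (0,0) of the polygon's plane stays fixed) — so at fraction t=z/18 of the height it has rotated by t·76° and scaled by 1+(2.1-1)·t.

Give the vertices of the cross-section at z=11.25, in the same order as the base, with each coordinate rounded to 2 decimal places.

t = z/height = 11.25/18 = 0.625
s = 1 + (scale-1)·z/height = 1 + (2.1-1)·11.25/18 = 1.687500
θ = twist·z/height = 76°·11.25/18 = 47.5000° = 0.829031 rad
cos θ = 0.675590, sin θ = 0.737277 (intermediates below are computed at full precision and shown rounded to 5 d.p.)
v1: (-5,0.5) → rotate → (-3.74659,-3.34859) → ×s → (-6.32237,-5.65075) → (-6.32,-5.65)
v2: (-4,-5) → rotate → (0.98403,-6.32706) → ×s → (1.66054,-10.67691) → (1.66,-10.68)
v3: (1.5,-4.5) → rotate → (4.33113,-1.93424) → ×s → (7.30879,-3.26403) → (7.31,-3.26)
v4: (2.5,-4) → rotate → (4.63808,-0.85917) → ×s → (7.82677,-1.44985) → (7.83,-1.45)
v5: (4.5,1.5) → rotate → (1.93424,4.33113) → ×s → (3.26403,7.30879) → (3.26,7.31)
v6: (2,3.5) → rotate → (-1.22929,3.83912) → ×s → (-2.07443,6.47852) → (-2.07,6.48)
v7: (-1.5,4.5) → rotate → (-4.33113,1.93424) → ×s → (-7.30879,3.26403) → (-7.31,3.26)
v8: (-5,3.5) → rotate → (-5.95842,-1.32182) → ×s → (-10.05484,-2.23057) → (-10.05,-2.23)

Cross-section at z=11.25: (-6.32,-5.65) (1.66,-10.68) (7.31,-3.26) (7.83,-1.45) (3.26,7.31) (-2.07,6.48) (-7.31,3.26) (-10.05,-2.23)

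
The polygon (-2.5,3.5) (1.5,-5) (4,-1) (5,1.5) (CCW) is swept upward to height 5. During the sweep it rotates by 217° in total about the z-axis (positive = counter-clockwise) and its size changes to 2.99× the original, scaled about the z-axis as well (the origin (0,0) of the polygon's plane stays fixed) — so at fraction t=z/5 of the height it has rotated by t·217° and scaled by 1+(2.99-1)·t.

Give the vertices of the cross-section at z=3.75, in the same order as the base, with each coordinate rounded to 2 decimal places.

Cross-section at z=3.75: (3.36,-10.18) (0.13,13.01) (-8.78,5.34) (-13.01,0.13)

t = z/height = 3.75/5 = 0.75
s = 1 + (scale-1)·z/height = 1 + (2.99-1)·3.75/5 = 2.492500
θ = twist·z/height = 217°·3.75/5 = 162.7500° = 2.840523 rad
cos θ = -0.955020, sin θ = 0.296542 (intermediates below are computed at full precision and shown rounded to 5 d.p.)
v1: (-2.5,3.5) → rotate → (1.34965,-4.08392) → ×s → (3.36401,-10.17918) → (3.36,-10.18)
v2: (1.5,-5) → rotate → (0.05018,5.21991) → ×s → (0.12507,13.01063) → (0.13,13.01)
v3: (4,-1) → rotate → (-3.52354,2.14119) → ×s → (-8.78242,5.33691) → (-8.78,5.34)
v4: (5,1.5) → rotate → (-5.21991,0.05018) → ×s → (-13.01063,0.12507) → (-13.01,0.13)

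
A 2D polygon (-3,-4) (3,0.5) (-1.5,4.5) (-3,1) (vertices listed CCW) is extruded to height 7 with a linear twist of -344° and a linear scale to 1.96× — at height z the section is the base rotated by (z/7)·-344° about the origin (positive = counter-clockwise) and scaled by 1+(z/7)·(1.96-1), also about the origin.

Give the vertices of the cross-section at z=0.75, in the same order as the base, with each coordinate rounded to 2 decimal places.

t = z/height = 0.75/7 = 0.107143
s = 1 + (scale-1)·z/height = 1 + (1.96-1)·0.75/7 = 1.102857
θ = twist·z/height = -344°·0.75/7 = -36.8571° = -0.643278 rad
cos θ = 0.800134, sin θ = -0.599822 (intermediates below are computed at full precision and shown rounded to 5 d.p.)
v1: (-3,-4) → rotate → (-4.79969,-1.40107) → ×s → (-5.29337,-1.54518) → (-5.29,-1.55)
v2: (3,0.5) → rotate → (2.70031,-1.39940) → ×s → (2.97806,-1.54334) → (2.98,-1.54)
v3: (-1.5,4.5) → rotate → (1.49900,4.50033) → ×s → (1.65318,4.96323) → (1.65,4.96)
v4: (-3,1) → rotate → (-1.80058,2.59960) → ×s → (-1.98578,2.86699) → (-1.99,2.87)

Cross-section at z=0.75: (-5.29,-1.55) (2.98,-1.54) (1.65,4.96) (-1.99,2.87)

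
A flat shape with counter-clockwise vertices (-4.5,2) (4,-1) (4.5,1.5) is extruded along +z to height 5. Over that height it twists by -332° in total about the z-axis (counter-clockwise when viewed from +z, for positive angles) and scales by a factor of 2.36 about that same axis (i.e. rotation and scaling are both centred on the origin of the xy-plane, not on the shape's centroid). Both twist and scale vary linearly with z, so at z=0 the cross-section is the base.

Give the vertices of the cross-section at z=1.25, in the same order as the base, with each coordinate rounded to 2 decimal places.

Cross-section at z=1.25: (1.93,6.31) (-0.68,-5.48) (2.73,-5.74)

t = z/height = 1.25/5 = 0.25
s = 1 + (scale-1)·z/height = 1 + (2.36-1)·1.25/5 = 1.340000
θ = twist·z/height = -332°·1.25/5 = -83.0000° = -1.448623 rad
cos θ = 0.121869, sin θ = -0.992546 (intermediates below are computed at full precision and shown rounded to 5 d.p.)
v1: (-4.5,2) → rotate → (1.43668,4.71020) → ×s → (1.92515,6.31166) → (1.93,6.31)
v2: (4,-1) → rotate → (-0.50507,-4.09205) → ×s → (-0.67679,-5.48335) → (-0.68,-5.48)
v3: (4.5,1.5) → rotate → (2.03723,-4.28365) → ×s → (2.72989,-5.74010) → (2.73,-5.74)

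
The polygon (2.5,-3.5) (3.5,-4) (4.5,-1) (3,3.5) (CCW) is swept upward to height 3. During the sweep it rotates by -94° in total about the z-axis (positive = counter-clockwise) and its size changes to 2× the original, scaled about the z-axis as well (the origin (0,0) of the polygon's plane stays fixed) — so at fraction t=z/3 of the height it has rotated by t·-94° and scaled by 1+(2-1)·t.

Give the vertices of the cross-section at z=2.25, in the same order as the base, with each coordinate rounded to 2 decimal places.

t = z/height = 2.25/3 = 0.75
s = 1 + (scale-1)·z/height = 1 + (2-1)·2.25/3 = 1.750000
θ = twist·z/height = -94°·2.25/3 = -70.5000° = -1.230457 rad
cos θ = 0.333807, sin θ = -0.942641 (intermediates below are computed at full precision and shown rounded to 5 d.p.)
v1: (2.5,-3.5) → rotate → (-2.46473,-3.52493) → ×s → (-4.31327,-6.16862) → (-4.31,-6.17)
v2: (3.5,-4) → rotate → (-2.60224,-4.63447) → ×s → (-4.55392,-8.11033) → (-4.55,-8.11)
v3: (4.5,-1) → rotate → (0.55949,-4.57569) → ×s → (0.97911,-8.00746) → (0.98,-8.01)
v4: (3,3.5) → rotate → (4.30067,-1.65960) → ×s → (7.52617,-2.90430) → (7.53,-2.90)

Cross-section at z=2.25: (-4.31,-6.17) (-4.55,-8.11) (0.98,-8.01) (7.53,-2.90)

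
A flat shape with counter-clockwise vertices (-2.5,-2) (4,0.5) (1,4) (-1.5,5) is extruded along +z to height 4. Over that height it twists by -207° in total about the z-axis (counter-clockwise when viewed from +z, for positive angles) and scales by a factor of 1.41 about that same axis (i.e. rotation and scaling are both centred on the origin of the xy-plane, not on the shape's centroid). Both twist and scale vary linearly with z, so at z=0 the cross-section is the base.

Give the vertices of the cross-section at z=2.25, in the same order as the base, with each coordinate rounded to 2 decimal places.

Cross-section at z=2.25: (-0.83,3.85) (-1.64,-4.68) (3.86,-3.29) (6.33,-1.09)

t = z/height = 2.25/4 = 0.5625
s = 1 + (scale-1)·z/height = 1 + (1.41-1)·2.25/4 = 1.230625
θ = twist·z/height = -207°·2.25/4 = -116.4375° = -2.032218 rad
cos θ = -0.445221, sin θ = -0.895421 (intermediates below are computed at full precision and shown rounded to 5 d.p.)
v1: (-2.5,-2) → rotate → (-0.67779,3.12899) → ×s → (-0.83410,3.85062) → (-0.83,3.85)
v2: (4,0.5) → rotate → (-1.33318,-3.80429) → ×s → (-1.64064,-4.68166) → (-1.64,-4.68)
v3: (1,4) → rotate → (3.13646,-2.67631) → ×s → (3.85981,-3.29353) → (3.86,-3.29)
v4: (-1.5,5) → rotate → (5.14493,-0.88298) → ×s → (6.33149,-1.08661) → (6.33,-1.09)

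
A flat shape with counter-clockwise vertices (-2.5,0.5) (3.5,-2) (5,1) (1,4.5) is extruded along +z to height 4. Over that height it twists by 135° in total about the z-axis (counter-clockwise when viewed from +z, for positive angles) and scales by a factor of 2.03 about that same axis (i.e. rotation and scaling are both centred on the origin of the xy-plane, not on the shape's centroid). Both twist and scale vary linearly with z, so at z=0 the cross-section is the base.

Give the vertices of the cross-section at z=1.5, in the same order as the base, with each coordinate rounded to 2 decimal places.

t = z/height = 1.5/4 = 0.375
s = 1 + (scale-1)·z/height = 1 + (2.03-1)·1.5/4 = 1.386250
θ = twist·z/height = 135°·1.5/4 = 50.6250° = 0.883573 rad
cos θ = 0.634393, sin θ = 0.773010 (intermediates below are computed at full precision and shown rounded to 5 d.p.)
v1: (-2.5,0.5) → rotate → (-1.97249,-1.61533) → ×s → (-2.73436,-2.23925) → (-2.73,-2.24)
v2: (3.5,-2) → rotate → (3.76640,1.43675) → ×s → (5.22117,1.99169) → (5.22,1.99)
v3: (5,1) → rotate → (2.39896,4.49945) → ×s → (3.32555,6.23736) → (3.33,6.24)
v4: (1,4.5) → rotate → (-2.84415,3.62778) → ×s → (-3.94271,5.02901) → (-3.94,5.03)

Cross-section at z=1.5: (-2.73,-2.24) (5.22,1.99) (3.33,6.24) (-3.94,5.03)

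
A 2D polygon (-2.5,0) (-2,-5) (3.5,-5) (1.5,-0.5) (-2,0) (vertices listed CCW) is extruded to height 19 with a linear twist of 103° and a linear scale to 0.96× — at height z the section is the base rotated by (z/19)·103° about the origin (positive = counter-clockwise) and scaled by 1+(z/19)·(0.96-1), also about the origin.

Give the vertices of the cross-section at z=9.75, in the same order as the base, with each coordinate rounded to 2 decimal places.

Cross-section at z=9.75: (-1.48,-1.95) (2.72,-4.52) (5.97,-0.22) (1.28,0.88) (-1.18,-1.56)

t = z/height = 9.75/19 = 0.513158
s = 1 + (scale-1)·z/height = 1 + (0.96-1)·9.75/19 = 0.979474
θ = twist·z/height = 103°·9.75/19 = 52.8553° = 0.922498 rad
cos θ = 0.603831, sin θ = 0.797113 (intermediates below are computed at full precision and shown rounded to 5 d.p.)
v1: (-2.5,0) → rotate → (-1.50958,-1.99278) → ×s → (-1.47859,-1.95188) → (-1.48,-1.95)
v2: (-2,-5) → rotate → (2.77790,-4.61338) → ×s → (2.72088,-4.51868) → (2.72,-4.52)
v3: (3.5,-5) → rotate → (6.09897,-0.22926) → ×s → (5.97378,-0.22455) → (5.97,-0.22)
v4: (1.5,-0.5) → rotate → (1.30430,0.89375) → ×s → (1.27753,0.87541) → (1.28,0.88)
v5: (-2,0) → rotate → (-1.20766,-1.59423) → ×s → (-1.18287,-1.56150) → (-1.18,-1.56)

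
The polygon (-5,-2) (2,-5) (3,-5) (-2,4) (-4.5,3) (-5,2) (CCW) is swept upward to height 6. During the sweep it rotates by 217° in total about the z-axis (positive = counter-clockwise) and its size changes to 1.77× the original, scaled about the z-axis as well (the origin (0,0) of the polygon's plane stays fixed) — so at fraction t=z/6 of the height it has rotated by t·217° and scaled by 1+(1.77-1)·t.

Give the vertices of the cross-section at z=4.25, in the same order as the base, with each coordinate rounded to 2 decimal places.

Cross-section at z=4.25: (8.30,-0.65) (0.65,8.30) (-0.73,8.98) (0.03,-6.91) (4.18,-7.24) (5.56,-6.19)

t = z/height = 4.25/6 = 0.708333
s = 1 + (scale-1)·z/height = 1 + (1.77-1)·4.25/6 = 1.545417
θ = twist·z/height = 217°·4.25/6 = 153.7083° = 2.682717 rad
cos θ = -0.896551, sin θ = 0.442941 (intermediates below are computed at full precision and shown rounded to 5 d.p.)
v1: (-5,-2) → rotate → (5.36864,-0.42160) → ×s → (8.29678,-0.65155) → (8.30,-0.65)
v2: (2,-5) → rotate → (0.42160,5.36864) → ×s → (0.65155,8.29678) → (0.65,8.30)
v3: (3,-5) → rotate → (-0.47495,5.81158) → ×s → (-0.73399,8.98131) → (-0.73,8.98)
v4: (-2,4) → rotate → (0.02134,-4.47209) → ×s → (0.03298,-6.91123) → (0.03,-6.91)
v5: (-4.5,3) → rotate → (2.70566,-4.68289) → ×s → (4.18137,-7.23701) → (4.18,-7.24)
v6: (-5,2) → rotate → (3.59687,-4.00781) → ×s → (5.55867,-6.19373) → (5.56,-6.19)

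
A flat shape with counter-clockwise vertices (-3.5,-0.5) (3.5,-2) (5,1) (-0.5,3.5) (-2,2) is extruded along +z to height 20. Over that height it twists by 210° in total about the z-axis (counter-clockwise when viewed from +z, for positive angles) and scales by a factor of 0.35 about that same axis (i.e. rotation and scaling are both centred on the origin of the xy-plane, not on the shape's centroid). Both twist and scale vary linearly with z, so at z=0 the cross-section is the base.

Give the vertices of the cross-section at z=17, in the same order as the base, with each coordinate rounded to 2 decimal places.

t = z/height = 17/20 = 0.85
s = 1 + (scale-1)·z/height = 1 + (0.35-1)·17/20 = 0.447500
θ = twist·z/height = 210°·17/20 = 178.5000° = 3.115413 rad
cos θ = -0.999657, sin θ = 0.026177 (intermediates below are computed at full precision and shown rounded to 5 d.p.)
v1: (-3.5,-0.5) → rotate → (3.51189,0.40821) → ×s → (1.57157,0.18267) → (1.57,0.18)
v2: (3.5,-2) → rotate → (-3.44645,2.09093) → ×s → (-1.54228,0.93569) → (-1.54,0.94)
v3: (5,1) → rotate → (-5.02446,-0.86877) → ×s → (-2.24845,-0.38878) → (-2.25,-0.39)
v4: (-0.5,3.5) → rotate → (0.40821,-3.51189) → ×s → (0.18267,-1.57157) → (0.18,-1.57)
v5: (-2,2) → rotate → (1.94696,-2.05167) → ×s → (0.87126,-0.91812) → (0.87,-0.92)

Cross-section at z=17: (1.57,0.18) (-1.54,0.94) (-2.25,-0.39) (0.18,-1.57) (0.87,-0.92)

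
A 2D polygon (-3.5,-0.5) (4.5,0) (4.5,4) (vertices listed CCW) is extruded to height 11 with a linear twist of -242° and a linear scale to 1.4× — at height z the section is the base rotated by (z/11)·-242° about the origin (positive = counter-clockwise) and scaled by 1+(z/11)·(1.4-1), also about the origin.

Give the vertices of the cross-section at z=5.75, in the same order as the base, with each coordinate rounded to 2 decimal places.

Cross-section at z=5.75: (2.03,3.76) (-3.24,-4.37) (0.65,-7.25)

t = z/height = 5.75/11 = 0.522727
s = 1 + (scale-1)·z/height = 1 + (1.4-1)·5.75/11 = 1.209091
θ = twist·z/height = -242°·5.75/11 = -126.5000° = -2.207842 rad
cos θ = -0.594823, sin θ = -0.803857 (intermediates below are computed at full precision and shown rounded to 5 d.p.)
v1: (-3.5,-0.5) → rotate → (1.67995,3.11091) → ×s → (2.03121,3.76137) → (2.03,3.76)
v2: (4.5,0) → rotate → (-2.67670,-3.61736) → ×s → (-3.23638,-4.37371) → (-3.24,-4.37)
v3: (4.5,4) → rotate → (0.53872,-5.99665) → ×s → (0.65137,-7.25049) → (0.65,-7.25)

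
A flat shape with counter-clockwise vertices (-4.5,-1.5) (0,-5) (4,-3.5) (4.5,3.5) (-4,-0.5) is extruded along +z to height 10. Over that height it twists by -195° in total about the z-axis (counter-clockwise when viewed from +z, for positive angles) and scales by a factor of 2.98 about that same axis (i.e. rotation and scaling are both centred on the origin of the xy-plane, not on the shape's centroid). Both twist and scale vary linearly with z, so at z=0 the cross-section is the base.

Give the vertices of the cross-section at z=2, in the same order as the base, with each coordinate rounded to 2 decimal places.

t = z/height = 2/10 = 0.2
s = 1 + (scale-1)·z/height = 1 + (2.98-1)·2/10 = 1.396000
θ = twist·z/height = -195°·2/10 = -39.0000° = -0.680678 rad
cos θ = 0.777146, sin θ = -0.629320 (intermediates below are computed at full precision and shown rounded to 5 d.p.)
v1: (-4.5,-1.5) → rotate → (-4.44114,1.66622) → ×s → (-6.19983,2.32605) → (-6.20,2.33)
v2: (0,-5) → rotate → (-3.14660,-3.88573) → ×s → (-4.39266,-5.42448) → (-4.39,-5.42)
v3: (4,-3.5) → rotate → (0.90596,-5.23729) → ×s → (1.26472,-7.31126) → (1.26,-7.31)
v4: (4.5,3.5) → rotate → (5.69978,-0.11193) → ×s → (7.95689,-0.15626) → (7.96,-0.16)
v5: (-4,-0.5) → rotate → (-3.42324,2.12871) → ×s → (-4.77885,2.97168) → (-4.78,2.97)

Cross-section at z=2: (-6.20,2.33) (-4.39,-5.42) (1.26,-7.31) (7.96,-0.16) (-4.78,2.97)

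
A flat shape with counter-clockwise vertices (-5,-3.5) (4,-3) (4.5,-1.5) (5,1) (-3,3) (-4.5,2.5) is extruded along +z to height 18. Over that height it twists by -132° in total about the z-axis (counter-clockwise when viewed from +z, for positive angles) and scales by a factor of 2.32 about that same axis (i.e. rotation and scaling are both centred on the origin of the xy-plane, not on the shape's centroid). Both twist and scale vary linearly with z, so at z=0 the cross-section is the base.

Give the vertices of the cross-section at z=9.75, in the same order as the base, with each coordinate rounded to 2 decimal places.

Cross-section at z=9.75: (-8.41,6.23) (-2.70,-8.14) (0.01,-8.13) (4.35,-7.59) (3.25,6.51) (1.62,8.68)

t = z/height = 9.75/18 = 0.541667
s = 1 + (scale-1)·z/height = 1 + (2.32-1)·9.75/18 = 1.715000
θ = twist·z/height = -132°·9.75/18 = -71.5000° = -1.247910 rad
cos θ = 0.317305, sin θ = -0.948324 (intermediates below are computed at full precision and shown rounded to 5 d.p.)
v1: (-5,-3.5) → rotate → (-4.90566,3.63105) → ×s → (-8.41320,6.22725) → (-8.41,6.23)
v2: (4,-3) → rotate → (-1.57575,-4.74521) → ×s → (-2.70242,-8.13803) → (-2.70,-8.14)
v3: (4.5,-1.5) → rotate → (0.00539,-4.74341) → ×s → (0.00924,-8.13495) → (0.01,-8.13)
v4: (5,1) → rotate → (2.53485,-4.42431) → ×s → (4.34726,-7.58770) → (4.35,-7.59)
v5: (-3,3) → rotate → (1.89306,3.79688) → ×s → (3.24659,6.51166) → (3.25,6.51)
v6: (-4.5,2.5) → rotate → (0.94294,5.06072) → ×s → (1.61714,8.67913) → (1.62,8.68)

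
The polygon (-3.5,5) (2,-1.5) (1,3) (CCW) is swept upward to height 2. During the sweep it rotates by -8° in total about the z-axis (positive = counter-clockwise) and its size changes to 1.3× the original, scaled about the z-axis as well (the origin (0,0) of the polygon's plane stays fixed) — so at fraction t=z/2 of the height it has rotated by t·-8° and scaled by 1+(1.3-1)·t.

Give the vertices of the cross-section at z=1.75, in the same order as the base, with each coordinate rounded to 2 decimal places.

t = z/height = 1.75/2 = 0.875
s = 1 + (scale-1)·z/height = 1 + (1.3-1)·1.75/2 = 1.262500
θ = twist·z/height = -8°·1.75/2 = -7.0000° = -0.122173 rad
cos θ = 0.992546, sin θ = -0.121869 (intermediates below are computed at full precision and shown rounded to 5 d.p.)
v1: (-3.5,5) → rotate → (-2.86456,5.38927) → ×s → (-3.61651,6.80396) → (-3.62,6.80)
v2: (2,-1.5) → rotate → (1.80229,-1.73256) → ×s → (2.27539,-2.18735) → (2.28,-2.19)
v3: (1,3) → rotate → (1.35815,2.85577) → ×s → (1.71467,3.60541) → (1.71,3.61)

Cross-section at z=1.75: (-3.62,6.80) (2.28,-2.19) (1.71,3.61)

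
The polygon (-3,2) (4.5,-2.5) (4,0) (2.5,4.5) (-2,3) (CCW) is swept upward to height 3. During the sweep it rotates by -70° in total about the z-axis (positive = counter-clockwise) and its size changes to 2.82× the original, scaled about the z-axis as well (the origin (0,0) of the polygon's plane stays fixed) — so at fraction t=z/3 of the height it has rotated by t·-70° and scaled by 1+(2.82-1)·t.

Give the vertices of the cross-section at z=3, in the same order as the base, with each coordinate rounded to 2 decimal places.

Cross-section at z=3: (2.41,9.88) (-2.28,-14.34) (3.86,-10.60) (14.34,-2.28) (6.02,8.19)

t = z/height = 3/3 = 1
s = 1 + (scale-1)·z/height = 1 + (2.82-1)·3/3 = 2.820000
θ = twist·z/height = -70°·3/3 = -70.0000° = -1.221730 rad
cos θ = 0.342020, sin θ = -0.939693 (intermediates below are computed at full precision and shown rounded to 5 d.p.)
v1: (-3,2) → rotate → (0.85332,3.50312) → ×s → (2.40638,9.87879) → (2.41,9.88)
v2: (4.5,-2.5) → rotate → (-0.81014,-5.08367) → ×s → (-2.28460,-14.33594) → (-2.28,-14.34)
v3: (4,0) → rotate → (1.36808,-3.75877) → ×s → (3.85799,-10.59973) → (3.86,-10.60)
v4: (2.5,4.5) → rotate → (5.08367,-0.81014) → ×s → (14.33594,-2.28460) → (14.34,-2.28)
v5: (-2,3) → rotate → (2.13504,2.90545) → ×s → (6.02081,8.19336) → (6.02,8.19)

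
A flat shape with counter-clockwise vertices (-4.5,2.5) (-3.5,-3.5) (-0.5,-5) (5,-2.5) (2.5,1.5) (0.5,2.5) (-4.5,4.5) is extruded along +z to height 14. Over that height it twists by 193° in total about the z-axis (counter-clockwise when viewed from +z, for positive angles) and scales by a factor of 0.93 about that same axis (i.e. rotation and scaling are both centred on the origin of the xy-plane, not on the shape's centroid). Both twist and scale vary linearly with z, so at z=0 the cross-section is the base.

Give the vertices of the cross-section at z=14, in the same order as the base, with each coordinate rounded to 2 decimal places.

t = z/height = 14/14 = 1
s = 1 + (scale-1)·z/height = 1 + (0.93-1)·14/14 = 0.930000
θ = twist·z/height = 193°·14/14 = 193.0000° = 3.368485 rad
cos θ = -0.974370, sin θ = -0.224951 (intermediates below are computed at full precision and shown rounded to 5 d.p.)
v1: (-4.5,2.5) → rotate → (4.94704,-1.42365) → ×s → (4.60075,-1.32399) → (4.60,-1.32)
v2: (-3.5,-3.5) → rotate → (2.62297,4.19762) → ×s → (2.43936,3.90379) → (2.44,3.90)
v3: (-0.5,-5) → rotate → (-0.63757,4.98433) → ×s → (-0.59294,4.63542) → (-0.59,4.64)
v4: (5,-2.5) → rotate → (-5.43423,1.31117) → ×s → (-5.05383,1.21939) → (-5.05,1.22)
v5: (2.5,1.5) → rotate → (-2.09850,-2.02393) → ×s → (-1.95160,-1.88226) → (-1.95,-1.88)
v6: (0.5,2.5) → rotate → (0.07519,-2.54840) → ×s → (0.06993,-2.37001) → (0.07,-2.37)
v7: (-4.5,4.5) → rotate → (5.39695,-3.37239) → ×s → (5.01916,-3.13632) → (5.02,-3.14)

Cross-section at z=14: (4.60,-1.32) (2.44,3.90) (-0.59,4.64) (-5.05,1.22) (-1.95,-1.88) (0.07,-2.37) (5.02,-3.14)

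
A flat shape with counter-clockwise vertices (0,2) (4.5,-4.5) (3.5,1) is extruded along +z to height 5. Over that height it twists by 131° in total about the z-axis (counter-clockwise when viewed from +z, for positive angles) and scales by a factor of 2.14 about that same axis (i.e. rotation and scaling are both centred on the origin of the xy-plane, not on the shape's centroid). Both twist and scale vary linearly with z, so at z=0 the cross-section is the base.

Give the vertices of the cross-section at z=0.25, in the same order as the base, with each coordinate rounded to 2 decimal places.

t = z/height = 0.25/5 = 0.05
s = 1 + (scale-1)·z/height = 1 + (2.14-1)·0.25/5 = 1.057000
θ = twist·z/height = 131°·0.25/5 = 6.5500° = 0.114319 rad
cos θ = 0.993473, sin θ = 0.114070 (intermediates below are computed at full precision and shown rounded to 5 d.p.)
v1: (0,2) → rotate → (-0.22814,1.98695) → ×s → (-0.24114,2.10020) → (-0.24,2.10)
v2: (4.5,-4.5) → rotate → (4.98394,-3.95731) → ×s → (5.26803,-4.18288) → (5.27,-4.18)
v3: (3.5,1) → rotate → (3.36308,1.39272) → ×s → (3.55478,1.47210) → (3.55,1.47)

Cross-section at z=0.25: (-0.24,2.10) (5.27,-4.18) (3.55,1.47)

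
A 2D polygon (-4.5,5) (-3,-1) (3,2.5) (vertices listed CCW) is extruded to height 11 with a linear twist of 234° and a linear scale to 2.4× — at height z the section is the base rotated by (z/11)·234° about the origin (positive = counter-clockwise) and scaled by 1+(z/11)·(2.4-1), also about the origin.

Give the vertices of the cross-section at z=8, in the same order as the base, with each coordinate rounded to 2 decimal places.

Cross-section at z=8: (7.23,-11.49) (6.31,0.96) (-6.83,-3.94)

t = z/height = 8/11 = 0.727273
s = 1 + (scale-1)·z/height = 1 + (2.4-1)·8/11 = 2.018182
θ = twist·z/height = 234°·8/11 = 170.1818° = 2.970233 rad
cos θ = -0.985354, sin θ = 0.170522 (intermediates below are computed at full precision and shown rounded to 5 d.p.)
v1: (-4.5,5) → rotate → (3.58148,-5.69412) → ×s → (7.22808,-11.49177) → (7.23,-11.49)
v2: (-3,-1) → rotate → (3.12658,0.47379) → ×s → (6.31001,0.95619) → (6.31,0.96)
v3: (3,2.5) → rotate → (-3.38237,-1.95182) → ×s → (-6.82623,-3.93912) → (-6.83,-3.94)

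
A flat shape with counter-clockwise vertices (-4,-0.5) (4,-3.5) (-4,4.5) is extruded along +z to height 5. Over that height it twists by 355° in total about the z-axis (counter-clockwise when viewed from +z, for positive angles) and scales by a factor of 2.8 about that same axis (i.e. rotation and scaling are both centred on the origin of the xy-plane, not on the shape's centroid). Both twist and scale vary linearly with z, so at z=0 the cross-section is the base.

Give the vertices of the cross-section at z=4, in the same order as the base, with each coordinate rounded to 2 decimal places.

Cross-section at z=4: (-3.54,9.17) (-5.93,-11.54) (8.29,12.13)

t = z/height = 4/5 = 0.8
s = 1 + (scale-1)·z/height = 1 + (2.8-1)·4/5 = 2.440000
θ = twist·z/height = 355°·4/5 = 284.0000° = 4.956735 rad
cos θ = 0.241922, sin θ = -0.970296 (intermediates below are computed at full precision and shown rounded to 5 d.p.)
v1: (-4,-0.5) → rotate → (-1.45284,3.76022) → ×s → (-3.54492,9.17494) → (-3.54,9.17)
v2: (4,-3.5) → rotate → (-2.42835,-4.72791) → ×s → (-5.92517,-11.53610) → (-5.93,-11.54)
v3: (-4,4.5) → rotate → (3.39864,4.96983) → ×s → (8.29269,12.12639) → (8.29,12.13)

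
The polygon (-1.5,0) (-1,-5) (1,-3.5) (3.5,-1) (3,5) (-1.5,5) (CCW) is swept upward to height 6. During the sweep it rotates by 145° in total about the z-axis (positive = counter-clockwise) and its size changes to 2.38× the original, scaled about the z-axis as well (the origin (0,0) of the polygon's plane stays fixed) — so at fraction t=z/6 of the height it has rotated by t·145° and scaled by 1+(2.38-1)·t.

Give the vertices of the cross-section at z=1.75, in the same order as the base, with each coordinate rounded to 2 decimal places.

t = z/height = 1.75/6 = 0.291667
s = 1 + (scale-1)·z/height = 1 + (2.38-1)·1.75/6 = 1.402500
θ = twist·z/height = 145°·1.75/6 = 42.2917° = 0.738129 rad
cos θ = 0.739729, sin θ = 0.672905 (intermediates below are computed at full precision and shown rounded to 5 d.p.)
v1: (-1.5,0) → rotate → (-1.10959,-1.00936) → ×s → (-1.55620,-1.41562) → (-1.56,-1.42)
v2: (-1,-5) → rotate → (2.62480,-4.37155) → ×s → (3.68128,-6.13110) → (3.68,-6.13)
v3: (1,-3.5) → rotate → (3.09490,-1.91615) → ×s → (4.34059,-2.68740) → (4.34,-2.69)
v4: (3.5,-1) → rotate → (3.26196,1.61544) → ×s → (4.57489,2.26565) → (4.57,2.27)
v5: (3,5) → rotate → (-1.14534,5.71736) → ×s → (-1.60634,8.01860) → (-1.61,8.02)
v6: (-1.5,5) → rotate → (-4.47412,2.68929) → ×s → (-6.27495,3.77173) → (-6.27,3.77)

Cross-section at z=1.75: (-1.56,-1.42) (3.68,-6.13) (4.34,-2.69) (4.57,2.27) (-1.61,8.02) (-6.27,3.77)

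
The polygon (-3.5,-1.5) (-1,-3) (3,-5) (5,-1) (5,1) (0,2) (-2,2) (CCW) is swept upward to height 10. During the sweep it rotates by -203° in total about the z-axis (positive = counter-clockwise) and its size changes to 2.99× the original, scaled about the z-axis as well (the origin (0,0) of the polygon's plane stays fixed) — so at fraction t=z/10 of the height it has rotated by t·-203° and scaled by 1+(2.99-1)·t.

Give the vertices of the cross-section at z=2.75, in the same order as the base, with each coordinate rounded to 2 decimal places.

Cross-section at z=2.75: (-4.96,3.18) (-4.71,-1.33) (-3.79,-8.19) (3.07,-7.27) (5.63,-5.53) (2.56,1.74) (0.82,4.30)

t = z/height = 2.75/10 = 0.275
s = 1 + (scale-1)·z/height = 1 + (2.99-1)·2.75/10 = 1.547250
θ = twist·z/height = -203°·2.75/10 = -55.8250° = -0.974330 rad
cos θ = 0.561722, sin θ = -0.827326 (intermediates below are computed at full precision and shown rounded to 5 d.p.)
v1: (-3.5,-1.5) → rotate → (-3.20702,2.05306) → ×s → (-4.96206,3.17659) → (-4.96,3.18)
v2: (-1,-3) → rotate → (-3.04370,-0.85784) → ×s → (-4.70936,-1.32730) → (-4.71,-1.33)
v3: (3,-5) → rotate → (-2.45146,-5.29059) → ×s → (-3.79302,-8.18586) → (-3.79,-8.19)
v4: (5,-1) → rotate → (1.98129,-4.69835) → ×s → (3.06555,-7.26952) → (3.07,-7.27)
v5: (5,1) → rotate → (3.63594,-3.57491) → ×s → (5.62571,-5.53127) → (5.63,-5.53)
v6: (0,2) → rotate → (1.65465,1.12344) → ×s → (2.56016,1.73825) → (2.56,1.74)
v7: (-2,2) → rotate → (0.53121,2.77810) → ×s → (0.82191,4.29841) → (0.82,4.30)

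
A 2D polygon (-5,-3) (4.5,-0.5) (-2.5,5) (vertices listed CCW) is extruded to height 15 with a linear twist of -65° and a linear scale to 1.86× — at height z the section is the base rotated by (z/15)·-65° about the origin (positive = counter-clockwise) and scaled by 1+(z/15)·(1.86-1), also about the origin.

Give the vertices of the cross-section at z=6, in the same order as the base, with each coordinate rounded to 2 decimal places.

Cross-section at z=6: (-7.81,-0.68) (5.14,-3.26) (-0.07,7.51)

t = z/height = 6/15 = 0.4
s = 1 + (scale-1)·z/height = 1 + (1.86-1)·6/15 = 1.344000
θ = twist·z/height = -65°·6/15 = -26.0000° = -0.453786 rad
cos θ = 0.898794, sin θ = -0.438371 (intermediates below are computed at full precision and shown rounded to 5 d.p.)
v1: (-5,-3) → rotate → (-5.80908,-0.50453) → ×s → (-7.80741,-0.67808) → (-7.81,-0.68)
v2: (4.5,-0.5) → rotate → (3.82539,-2.42207) → ×s → (5.14132,-3.25526) → (5.14,-3.26)
v3: (-2.5,5) → rotate → (-0.05513,5.58990) → ×s → (-0.07409,7.51282) → (-0.07,7.51)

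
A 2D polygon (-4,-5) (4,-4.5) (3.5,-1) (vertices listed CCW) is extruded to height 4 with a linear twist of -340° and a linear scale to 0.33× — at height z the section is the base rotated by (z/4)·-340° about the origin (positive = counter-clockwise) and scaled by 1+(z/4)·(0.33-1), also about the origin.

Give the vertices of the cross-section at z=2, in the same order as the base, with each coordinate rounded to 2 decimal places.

t = z/height = 2/4 = 0.5
s = 1 + (scale-1)·z/height = 1 + (0.33-1)·2/4 = 0.665000
θ = twist·z/height = -340°·2/4 = -170.0000° = -2.967060 rad
cos θ = -0.984808, sin θ = -0.173648 (intermediates below are computed at full precision and shown rounded to 5 d.p.)
v1: (-4,-5) → rotate → (3.07099,5.61863) → ×s → (2.04221,3.73639) → (2.04,3.74)
v2: (4,-4.5) → rotate → (-4.72065,3.73704) → ×s → (-3.13923,2.48513) → (-3.14,2.49)
v3: (3.5,-1) → rotate → (-3.62048,0.37704) → ×s → (-2.40762,0.25073) → (-2.41,0.25)

Cross-section at z=2: (2.04,3.74) (-3.14,2.49) (-2.41,0.25)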